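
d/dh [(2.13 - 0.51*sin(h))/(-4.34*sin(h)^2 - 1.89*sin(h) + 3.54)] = (-2.2134*sin(h)^2 + 18.4884*sin(h) + 2.2203)*cos(h)/(18.8356*sin(h)^4 + 16.4052*sin(h)^3 - 27.1551*sin(h)^2 - 13.3812*sin(h) + 12.5316)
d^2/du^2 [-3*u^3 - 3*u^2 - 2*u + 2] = -18*u - 6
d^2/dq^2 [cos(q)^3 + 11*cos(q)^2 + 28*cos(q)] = -115*cos(q)/4 - 22*cos(2*q) - 9*cos(3*q)/4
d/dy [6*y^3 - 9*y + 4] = 18*y^2 - 9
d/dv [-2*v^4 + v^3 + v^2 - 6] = v*(-8*v^2 + 3*v + 2)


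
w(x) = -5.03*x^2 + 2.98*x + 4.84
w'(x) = 2.98 - 10.06*x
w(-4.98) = -134.75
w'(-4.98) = 53.08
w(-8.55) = -388.34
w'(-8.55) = 88.99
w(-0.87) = -1.56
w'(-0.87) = 11.73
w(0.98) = 2.93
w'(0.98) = -6.88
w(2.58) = -20.95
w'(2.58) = -22.97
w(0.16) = 5.19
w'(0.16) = 1.37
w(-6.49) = -226.36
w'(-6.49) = 68.27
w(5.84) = -149.31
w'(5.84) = -55.77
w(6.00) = -158.36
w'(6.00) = -57.38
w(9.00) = -375.77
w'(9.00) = -87.56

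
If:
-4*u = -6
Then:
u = 3/2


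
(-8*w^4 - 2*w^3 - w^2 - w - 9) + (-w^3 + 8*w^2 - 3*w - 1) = -8*w^4 - 3*w^3 + 7*w^2 - 4*w - 10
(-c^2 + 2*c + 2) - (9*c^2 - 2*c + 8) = -10*c^2 + 4*c - 6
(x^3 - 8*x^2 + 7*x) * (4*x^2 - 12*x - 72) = 4*x^5 - 44*x^4 + 52*x^3 + 492*x^2 - 504*x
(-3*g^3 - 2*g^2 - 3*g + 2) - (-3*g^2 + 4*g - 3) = -3*g^3 + g^2 - 7*g + 5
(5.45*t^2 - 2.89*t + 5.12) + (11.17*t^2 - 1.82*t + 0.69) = 16.62*t^2 - 4.71*t + 5.81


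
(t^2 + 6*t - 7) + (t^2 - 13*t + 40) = 2*t^2 - 7*t + 33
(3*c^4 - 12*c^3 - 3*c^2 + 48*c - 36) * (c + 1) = 3*c^5 - 9*c^4 - 15*c^3 + 45*c^2 + 12*c - 36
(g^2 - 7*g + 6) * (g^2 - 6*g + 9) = g^4 - 13*g^3 + 57*g^2 - 99*g + 54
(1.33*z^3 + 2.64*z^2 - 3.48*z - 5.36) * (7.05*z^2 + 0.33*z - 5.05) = 9.3765*z^5 + 19.0509*z^4 - 30.3793*z^3 - 52.2684*z^2 + 15.8052*z + 27.068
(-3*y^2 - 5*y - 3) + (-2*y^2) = -5*y^2 - 5*y - 3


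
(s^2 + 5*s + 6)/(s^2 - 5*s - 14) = (s + 3)/(s - 7)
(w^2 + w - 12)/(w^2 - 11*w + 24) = (w + 4)/(w - 8)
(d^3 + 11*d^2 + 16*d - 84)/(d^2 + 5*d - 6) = (d^2 + 5*d - 14)/(d - 1)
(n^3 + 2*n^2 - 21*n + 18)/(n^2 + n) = (n^3 + 2*n^2 - 21*n + 18)/(n*(n + 1))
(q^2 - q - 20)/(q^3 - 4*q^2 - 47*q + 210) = (q + 4)/(q^2 + q - 42)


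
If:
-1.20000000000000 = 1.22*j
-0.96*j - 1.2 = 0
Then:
No Solution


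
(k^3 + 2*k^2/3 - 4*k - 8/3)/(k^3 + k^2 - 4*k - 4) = (k + 2/3)/(k + 1)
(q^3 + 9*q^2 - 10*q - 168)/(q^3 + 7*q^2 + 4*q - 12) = (q^2 + 3*q - 28)/(q^2 + q - 2)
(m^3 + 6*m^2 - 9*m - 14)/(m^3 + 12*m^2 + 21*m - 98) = (m + 1)/(m + 7)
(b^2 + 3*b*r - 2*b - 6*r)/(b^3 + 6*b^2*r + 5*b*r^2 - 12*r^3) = (2 - b)/(-b^2 - 3*b*r + 4*r^2)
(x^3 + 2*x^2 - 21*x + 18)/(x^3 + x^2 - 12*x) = (x^2 + 5*x - 6)/(x*(x + 4))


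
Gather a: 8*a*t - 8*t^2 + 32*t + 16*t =8*a*t - 8*t^2 + 48*t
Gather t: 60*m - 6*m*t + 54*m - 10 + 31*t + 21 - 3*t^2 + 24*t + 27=114*m - 3*t^2 + t*(55 - 6*m) + 38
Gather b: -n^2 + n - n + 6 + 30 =36 - n^2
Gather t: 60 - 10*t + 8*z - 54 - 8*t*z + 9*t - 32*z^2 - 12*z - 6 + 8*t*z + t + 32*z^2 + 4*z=0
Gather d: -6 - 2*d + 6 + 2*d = 0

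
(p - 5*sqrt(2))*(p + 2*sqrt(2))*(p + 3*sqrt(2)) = p^3 - 38*p - 60*sqrt(2)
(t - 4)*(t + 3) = t^2 - t - 12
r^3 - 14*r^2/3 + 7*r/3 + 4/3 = (r - 4)*(r - 1)*(r + 1/3)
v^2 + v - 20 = (v - 4)*(v + 5)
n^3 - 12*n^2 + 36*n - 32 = (n - 8)*(n - 2)^2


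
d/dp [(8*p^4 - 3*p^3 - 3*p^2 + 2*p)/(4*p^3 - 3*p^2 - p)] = (32*p^4 - 48*p^3 - 3*p^2 - 10*p + 9)/(16*p^4 - 24*p^3 + p^2 + 6*p + 1)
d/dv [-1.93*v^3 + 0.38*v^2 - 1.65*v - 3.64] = -5.79*v^2 + 0.76*v - 1.65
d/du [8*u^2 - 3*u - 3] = 16*u - 3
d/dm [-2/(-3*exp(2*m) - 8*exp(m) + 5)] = (-12*exp(m) - 16)*exp(m)/(3*exp(2*m) + 8*exp(m) - 5)^2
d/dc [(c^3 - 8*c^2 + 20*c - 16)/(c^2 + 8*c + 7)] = (c^4 + 16*c^3 - 63*c^2 - 80*c + 268)/(c^4 + 16*c^3 + 78*c^2 + 112*c + 49)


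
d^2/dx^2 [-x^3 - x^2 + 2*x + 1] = -6*x - 2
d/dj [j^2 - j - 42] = 2*j - 1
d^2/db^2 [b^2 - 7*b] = 2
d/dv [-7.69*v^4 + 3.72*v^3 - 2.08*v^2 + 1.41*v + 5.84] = -30.76*v^3 + 11.16*v^2 - 4.16*v + 1.41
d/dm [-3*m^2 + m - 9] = 1 - 6*m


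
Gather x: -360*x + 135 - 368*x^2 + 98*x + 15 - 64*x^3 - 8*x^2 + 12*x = -64*x^3 - 376*x^2 - 250*x + 150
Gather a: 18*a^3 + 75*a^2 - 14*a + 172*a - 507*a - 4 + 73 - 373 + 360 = 18*a^3 + 75*a^2 - 349*a + 56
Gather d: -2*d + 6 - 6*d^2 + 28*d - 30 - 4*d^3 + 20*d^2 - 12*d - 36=-4*d^3 + 14*d^2 + 14*d - 60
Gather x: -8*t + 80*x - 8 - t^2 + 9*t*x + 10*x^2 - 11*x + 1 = -t^2 - 8*t + 10*x^2 + x*(9*t + 69) - 7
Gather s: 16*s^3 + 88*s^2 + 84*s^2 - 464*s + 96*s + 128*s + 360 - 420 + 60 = 16*s^3 + 172*s^2 - 240*s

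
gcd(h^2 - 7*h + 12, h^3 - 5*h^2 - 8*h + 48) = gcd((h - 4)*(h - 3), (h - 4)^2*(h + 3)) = h - 4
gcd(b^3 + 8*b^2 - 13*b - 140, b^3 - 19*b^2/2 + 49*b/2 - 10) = b - 4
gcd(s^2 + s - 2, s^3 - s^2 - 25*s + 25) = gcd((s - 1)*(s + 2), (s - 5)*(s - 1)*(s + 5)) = s - 1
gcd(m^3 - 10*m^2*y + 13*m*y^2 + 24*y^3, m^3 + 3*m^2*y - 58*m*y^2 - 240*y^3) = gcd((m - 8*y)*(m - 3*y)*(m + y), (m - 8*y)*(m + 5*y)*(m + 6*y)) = -m + 8*y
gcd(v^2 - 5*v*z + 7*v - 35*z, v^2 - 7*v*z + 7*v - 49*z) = v + 7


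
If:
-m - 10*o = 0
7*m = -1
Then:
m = -1/7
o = 1/70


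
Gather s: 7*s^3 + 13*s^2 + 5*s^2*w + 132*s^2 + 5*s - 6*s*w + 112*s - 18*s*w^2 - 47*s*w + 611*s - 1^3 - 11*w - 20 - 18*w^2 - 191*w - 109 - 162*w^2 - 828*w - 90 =7*s^3 + s^2*(5*w + 145) + s*(-18*w^2 - 53*w + 728) - 180*w^2 - 1030*w - 220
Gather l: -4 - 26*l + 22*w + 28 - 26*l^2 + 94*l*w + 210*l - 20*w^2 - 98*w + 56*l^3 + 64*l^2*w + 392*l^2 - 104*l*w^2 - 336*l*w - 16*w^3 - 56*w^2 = 56*l^3 + l^2*(64*w + 366) + l*(-104*w^2 - 242*w + 184) - 16*w^3 - 76*w^2 - 76*w + 24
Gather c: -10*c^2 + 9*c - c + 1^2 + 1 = -10*c^2 + 8*c + 2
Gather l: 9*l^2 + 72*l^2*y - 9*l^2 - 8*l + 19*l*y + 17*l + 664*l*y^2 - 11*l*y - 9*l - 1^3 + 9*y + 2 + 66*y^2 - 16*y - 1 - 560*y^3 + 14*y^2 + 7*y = 72*l^2*y + l*(664*y^2 + 8*y) - 560*y^3 + 80*y^2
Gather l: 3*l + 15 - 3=3*l + 12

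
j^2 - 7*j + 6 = (j - 6)*(j - 1)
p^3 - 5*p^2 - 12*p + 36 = (p - 6)*(p - 2)*(p + 3)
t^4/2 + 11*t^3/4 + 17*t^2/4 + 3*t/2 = t*(t/2 + 1/4)*(t + 2)*(t + 3)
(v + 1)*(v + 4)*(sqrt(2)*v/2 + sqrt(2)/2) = sqrt(2)*v^3/2 + 3*sqrt(2)*v^2 + 9*sqrt(2)*v/2 + 2*sqrt(2)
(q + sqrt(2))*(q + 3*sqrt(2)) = q^2 + 4*sqrt(2)*q + 6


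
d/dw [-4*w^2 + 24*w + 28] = 24 - 8*w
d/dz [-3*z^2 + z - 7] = 1 - 6*z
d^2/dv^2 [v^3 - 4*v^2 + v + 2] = 6*v - 8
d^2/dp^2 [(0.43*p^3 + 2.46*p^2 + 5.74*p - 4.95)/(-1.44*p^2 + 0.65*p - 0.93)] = (-8.88178419700125e-16*p^5 + 7.105427357601e-15*p^4 - 27.621686*p^3 + 82.912122*p^2 + 16.091406*p - 20.270298)/(2.985984*p^6 - 4.04352*p^5 + 7.610544*p^4 - 5.497505*p^3 + 4.915143*p^2 - 1.686555*p + 0.804357)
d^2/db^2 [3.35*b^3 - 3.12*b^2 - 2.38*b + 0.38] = 20.1*b - 6.24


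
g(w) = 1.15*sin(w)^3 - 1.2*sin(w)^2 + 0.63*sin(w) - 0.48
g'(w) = 3.45*sin(w)^2*cos(w) - 2.4*sin(w)*cos(w) + 0.63*cos(w)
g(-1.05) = -2.68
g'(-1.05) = 2.64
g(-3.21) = -0.44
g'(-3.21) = -0.48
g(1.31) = 0.05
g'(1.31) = 0.39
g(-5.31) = -0.13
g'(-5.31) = 0.56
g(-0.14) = -0.59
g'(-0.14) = 1.02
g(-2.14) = -2.55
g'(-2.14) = -2.75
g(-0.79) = -1.95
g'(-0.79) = 2.87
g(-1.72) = -3.39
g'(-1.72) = -0.95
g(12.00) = -1.34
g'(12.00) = 2.46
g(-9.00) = -1.02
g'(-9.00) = -2.01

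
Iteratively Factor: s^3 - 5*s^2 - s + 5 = (s + 1)*(s^2 - 6*s + 5) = (s - 5)*(s + 1)*(s - 1)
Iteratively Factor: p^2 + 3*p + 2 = (p + 2)*(p + 1)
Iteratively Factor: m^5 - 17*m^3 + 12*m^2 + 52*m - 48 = (m - 3)*(m^4 + 3*m^3 - 8*m^2 - 12*m + 16) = (m - 3)*(m - 2)*(m^3 + 5*m^2 + 2*m - 8) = (m - 3)*(m - 2)*(m + 4)*(m^2 + m - 2) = (m - 3)*(m - 2)*(m - 1)*(m + 4)*(m + 2)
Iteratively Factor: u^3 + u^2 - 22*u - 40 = (u + 4)*(u^2 - 3*u - 10) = (u - 5)*(u + 4)*(u + 2)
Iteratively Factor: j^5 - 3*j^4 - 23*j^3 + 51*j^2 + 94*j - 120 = (j + 4)*(j^4 - 7*j^3 + 5*j^2 + 31*j - 30) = (j - 5)*(j + 4)*(j^3 - 2*j^2 - 5*j + 6) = (j - 5)*(j + 2)*(j + 4)*(j^2 - 4*j + 3) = (j - 5)*(j - 3)*(j + 2)*(j + 4)*(j - 1)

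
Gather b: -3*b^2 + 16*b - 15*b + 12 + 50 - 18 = -3*b^2 + b + 44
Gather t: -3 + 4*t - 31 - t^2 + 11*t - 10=-t^2 + 15*t - 44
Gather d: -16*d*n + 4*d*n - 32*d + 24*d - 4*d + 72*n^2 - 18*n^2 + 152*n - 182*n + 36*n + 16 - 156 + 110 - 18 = d*(-12*n - 12) + 54*n^2 + 6*n - 48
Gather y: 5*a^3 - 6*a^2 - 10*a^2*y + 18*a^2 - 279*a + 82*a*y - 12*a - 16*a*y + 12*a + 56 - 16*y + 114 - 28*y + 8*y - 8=5*a^3 + 12*a^2 - 279*a + y*(-10*a^2 + 66*a - 36) + 162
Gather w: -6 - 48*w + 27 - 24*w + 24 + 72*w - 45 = 0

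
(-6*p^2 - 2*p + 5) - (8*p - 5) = -6*p^2 - 10*p + 10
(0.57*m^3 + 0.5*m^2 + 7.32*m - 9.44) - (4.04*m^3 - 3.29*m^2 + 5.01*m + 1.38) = -3.47*m^3 + 3.79*m^2 + 2.31*m - 10.82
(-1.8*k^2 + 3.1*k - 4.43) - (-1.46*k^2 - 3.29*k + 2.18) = -0.34*k^2 + 6.39*k - 6.61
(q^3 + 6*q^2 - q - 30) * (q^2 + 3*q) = q^5 + 9*q^4 + 17*q^3 - 33*q^2 - 90*q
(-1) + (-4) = -5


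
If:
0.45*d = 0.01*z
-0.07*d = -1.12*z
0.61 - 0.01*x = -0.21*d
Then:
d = 0.00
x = 61.00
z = 0.00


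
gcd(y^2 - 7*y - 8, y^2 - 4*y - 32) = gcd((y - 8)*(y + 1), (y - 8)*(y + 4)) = y - 8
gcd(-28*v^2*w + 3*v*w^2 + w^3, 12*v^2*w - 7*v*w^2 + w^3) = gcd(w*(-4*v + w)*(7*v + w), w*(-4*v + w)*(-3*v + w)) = 4*v*w - w^2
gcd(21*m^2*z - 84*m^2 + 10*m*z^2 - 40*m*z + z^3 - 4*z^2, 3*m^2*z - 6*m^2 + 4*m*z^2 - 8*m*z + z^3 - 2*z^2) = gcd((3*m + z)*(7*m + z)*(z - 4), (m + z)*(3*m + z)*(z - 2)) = 3*m + z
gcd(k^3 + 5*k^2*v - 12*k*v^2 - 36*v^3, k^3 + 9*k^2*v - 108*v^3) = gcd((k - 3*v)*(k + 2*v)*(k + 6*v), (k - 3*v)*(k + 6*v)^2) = -k^2 - 3*k*v + 18*v^2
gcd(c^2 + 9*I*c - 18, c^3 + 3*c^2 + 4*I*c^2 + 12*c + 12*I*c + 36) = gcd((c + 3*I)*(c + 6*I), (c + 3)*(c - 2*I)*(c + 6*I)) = c + 6*I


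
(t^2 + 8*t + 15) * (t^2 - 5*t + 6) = t^4 + 3*t^3 - 19*t^2 - 27*t + 90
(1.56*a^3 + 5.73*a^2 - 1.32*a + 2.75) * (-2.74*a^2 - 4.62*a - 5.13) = -4.2744*a^5 - 22.9074*a^4 - 30.8586*a^3 - 30.8315*a^2 - 5.9334*a - 14.1075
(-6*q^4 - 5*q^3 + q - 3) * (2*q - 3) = -12*q^5 + 8*q^4 + 15*q^3 + 2*q^2 - 9*q + 9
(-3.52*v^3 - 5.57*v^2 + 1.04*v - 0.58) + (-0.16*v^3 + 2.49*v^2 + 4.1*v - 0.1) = -3.68*v^3 - 3.08*v^2 + 5.14*v - 0.68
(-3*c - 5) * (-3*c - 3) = 9*c^2 + 24*c + 15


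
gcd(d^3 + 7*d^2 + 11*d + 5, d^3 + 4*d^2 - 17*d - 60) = d + 5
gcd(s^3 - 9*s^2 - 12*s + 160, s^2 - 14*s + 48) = s - 8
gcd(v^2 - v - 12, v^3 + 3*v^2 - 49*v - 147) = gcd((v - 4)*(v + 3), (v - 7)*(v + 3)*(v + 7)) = v + 3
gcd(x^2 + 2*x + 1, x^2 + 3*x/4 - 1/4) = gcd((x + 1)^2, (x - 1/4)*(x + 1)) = x + 1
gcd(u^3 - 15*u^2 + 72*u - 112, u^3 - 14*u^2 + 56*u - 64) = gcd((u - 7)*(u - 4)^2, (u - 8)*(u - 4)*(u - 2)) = u - 4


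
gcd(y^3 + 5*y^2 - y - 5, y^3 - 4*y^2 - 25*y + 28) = y - 1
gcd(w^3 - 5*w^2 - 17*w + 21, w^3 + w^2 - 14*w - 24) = w + 3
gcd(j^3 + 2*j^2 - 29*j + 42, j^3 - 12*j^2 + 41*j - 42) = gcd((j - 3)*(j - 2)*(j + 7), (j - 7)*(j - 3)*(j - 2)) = j^2 - 5*j + 6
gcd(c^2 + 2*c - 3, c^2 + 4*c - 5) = c - 1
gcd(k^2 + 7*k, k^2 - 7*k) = k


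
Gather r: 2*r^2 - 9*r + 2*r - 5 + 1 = 2*r^2 - 7*r - 4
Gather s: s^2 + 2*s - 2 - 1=s^2 + 2*s - 3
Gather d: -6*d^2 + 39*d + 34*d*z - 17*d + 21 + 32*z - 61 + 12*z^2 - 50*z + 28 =-6*d^2 + d*(34*z + 22) + 12*z^2 - 18*z - 12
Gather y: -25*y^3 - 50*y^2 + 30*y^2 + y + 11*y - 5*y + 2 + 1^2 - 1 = -25*y^3 - 20*y^2 + 7*y + 2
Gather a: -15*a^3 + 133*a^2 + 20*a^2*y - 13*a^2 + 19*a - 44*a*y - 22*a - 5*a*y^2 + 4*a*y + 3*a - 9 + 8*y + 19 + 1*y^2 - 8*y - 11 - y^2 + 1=-15*a^3 + a^2*(20*y + 120) + a*(-5*y^2 - 40*y)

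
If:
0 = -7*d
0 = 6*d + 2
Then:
No Solution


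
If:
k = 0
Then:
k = 0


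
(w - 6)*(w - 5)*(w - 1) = w^3 - 12*w^2 + 41*w - 30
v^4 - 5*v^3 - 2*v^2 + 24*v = v*(v - 4)*(v - 3)*(v + 2)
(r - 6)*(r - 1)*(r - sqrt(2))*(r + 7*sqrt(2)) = r^4 - 7*r^3 + 6*sqrt(2)*r^3 - 42*sqrt(2)*r^2 - 8*r^2 + 36*sqrt(2)*r + 98*r - 84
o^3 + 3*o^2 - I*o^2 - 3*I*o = o*(o + 3)*(o - I)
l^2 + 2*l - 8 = (l - 2)*(l + 4)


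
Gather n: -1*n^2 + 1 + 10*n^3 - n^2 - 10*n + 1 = 10*n^3 - 2*n^2 - 10*n + 2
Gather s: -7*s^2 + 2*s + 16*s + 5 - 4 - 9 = -7*s^2 + 18*s - 8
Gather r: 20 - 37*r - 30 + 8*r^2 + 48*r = 8*r^2 + 11*r - 10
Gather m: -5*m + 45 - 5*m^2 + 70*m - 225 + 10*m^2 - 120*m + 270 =5*m^2 - 55*m + 90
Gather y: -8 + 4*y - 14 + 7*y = 11*y - 22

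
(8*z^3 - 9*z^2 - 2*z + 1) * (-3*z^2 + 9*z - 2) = -24*z^5 + 99*z^4 - 91*z^3 - 3*z^2 + 13*z - 2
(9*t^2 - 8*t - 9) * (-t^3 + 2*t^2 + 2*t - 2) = -9*t^5 + 26*t^4 + 11*t^3 - 52*t^2 - 2*t + 18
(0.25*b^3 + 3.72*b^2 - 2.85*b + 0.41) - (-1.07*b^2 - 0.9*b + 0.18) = 0.25*b^3 + 4.79*b^2 - 1.95*b + 0.23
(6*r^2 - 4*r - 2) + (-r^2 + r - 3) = 5*r^2 - 3*r - 5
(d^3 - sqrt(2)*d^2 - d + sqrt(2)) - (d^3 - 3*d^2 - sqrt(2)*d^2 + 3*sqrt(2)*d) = 3*d^2 - 3*sqrt(2)*d - d + sqrt(2)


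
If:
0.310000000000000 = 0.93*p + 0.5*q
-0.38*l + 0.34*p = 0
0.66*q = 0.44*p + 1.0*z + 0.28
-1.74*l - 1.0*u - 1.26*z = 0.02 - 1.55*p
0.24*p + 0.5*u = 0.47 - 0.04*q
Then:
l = 0.40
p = 0.44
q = -0.20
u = 0.74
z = -0.61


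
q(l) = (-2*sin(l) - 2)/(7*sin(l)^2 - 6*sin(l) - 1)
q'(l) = (-14*sin(l)*cos(l) + 6*cos(l))*(-2*sin(l) - 2)/(7*sin(l)^2 - 6*sin(l) - 1)^2 - 2*cos(l)/(7*sin(l)^2 - 6*sin(l) - 1)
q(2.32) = 2.11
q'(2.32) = -4.56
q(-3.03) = 7.25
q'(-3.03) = 214.27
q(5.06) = -0.01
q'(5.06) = -0.07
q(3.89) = -0.10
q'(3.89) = 0.41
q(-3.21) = 1.55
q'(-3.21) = 4.22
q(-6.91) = -0.17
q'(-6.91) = -0.72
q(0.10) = 1.44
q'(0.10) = -3.01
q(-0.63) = -0.17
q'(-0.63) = -0.71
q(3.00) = 1.34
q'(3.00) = 1.96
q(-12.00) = 1.39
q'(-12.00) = 1.57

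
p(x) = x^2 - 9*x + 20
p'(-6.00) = -21.00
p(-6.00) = 110.00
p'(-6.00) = -21.00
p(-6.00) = 110.00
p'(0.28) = -8.44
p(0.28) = 17.56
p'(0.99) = -7.02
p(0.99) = 12.07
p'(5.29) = 1.58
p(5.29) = 0.37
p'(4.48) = -0.04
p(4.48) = -0.25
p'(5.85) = 2.70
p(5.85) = 1.57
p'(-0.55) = -10.10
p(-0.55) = 25.25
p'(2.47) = -4.06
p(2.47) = 3.87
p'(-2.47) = -13.94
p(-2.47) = 48.33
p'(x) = 2*x - 9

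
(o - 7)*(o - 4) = o^2 - 11*o + 28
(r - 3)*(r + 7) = r^2 + 4*r - 21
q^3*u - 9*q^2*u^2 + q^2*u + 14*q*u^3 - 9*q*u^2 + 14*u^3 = (q - 7*u)*(q - 2*u)*(q*u + u)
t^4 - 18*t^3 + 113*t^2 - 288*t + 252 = (t - 7)*(t - 6)*(t - 3)*(t - 2)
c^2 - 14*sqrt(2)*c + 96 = (c - 8*sqrt(2))*(c - 6*sqrt(2))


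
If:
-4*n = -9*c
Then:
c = 4*n/9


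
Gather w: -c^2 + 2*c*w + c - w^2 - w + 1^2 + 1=-c^2 + c - w^2 + w*(2*c - 1) + 2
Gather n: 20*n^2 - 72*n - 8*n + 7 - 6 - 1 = 20*n^2 - 80*n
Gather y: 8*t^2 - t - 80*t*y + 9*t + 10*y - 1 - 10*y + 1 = 8*t^2 - 80*t*y + 8*t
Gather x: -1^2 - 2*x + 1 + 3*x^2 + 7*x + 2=3*x^2 + 5*x + 2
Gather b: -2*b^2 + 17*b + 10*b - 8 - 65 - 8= -2*b^2 + 27*b - 81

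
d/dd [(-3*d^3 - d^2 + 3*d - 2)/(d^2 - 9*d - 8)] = (-3*d^4 + 54*d^3 + 78*d^2 + 20*d - 42)/(d^4 - 18*d^3 + 65*d^2 + 144*d + 64)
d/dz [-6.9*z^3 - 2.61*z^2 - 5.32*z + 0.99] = -20.7*z^2 - 5.22*z - 5.32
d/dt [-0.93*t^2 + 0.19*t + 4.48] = 0.19 - 1.86*t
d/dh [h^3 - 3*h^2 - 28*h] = 3*h^2 - 6*h - 28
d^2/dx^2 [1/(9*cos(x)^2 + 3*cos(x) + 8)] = 3*(-108*sin(x)^4 - 39*sin(x)^2 + 167*cos(x)/4 - 27*cos(3*x)/4 + 105)/(-9*sin(x)^2 + 3*cos(x) + 17)^3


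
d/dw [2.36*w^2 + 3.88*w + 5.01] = 4.72*w + 3.88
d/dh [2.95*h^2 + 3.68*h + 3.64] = 5.9*h + 3.68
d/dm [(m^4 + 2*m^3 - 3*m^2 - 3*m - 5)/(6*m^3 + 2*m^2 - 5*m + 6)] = (6*m^6 + 4*m^5 + 7*m^4 + 40*m^3 + 147*m^2 - 16*m - 43)/(36*m^6 + 24*m^5 - 56*m^4 + 52*m^3 + 49*m^2 - 60*m + 36)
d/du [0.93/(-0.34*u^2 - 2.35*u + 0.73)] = (0.6324*u + 2.1855)/(0.34*u^2 + 2.35*u - 0.73)^2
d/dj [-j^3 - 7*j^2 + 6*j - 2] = -3*j^2 - 14*j + 6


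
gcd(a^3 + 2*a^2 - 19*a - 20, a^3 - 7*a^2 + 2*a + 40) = a - 4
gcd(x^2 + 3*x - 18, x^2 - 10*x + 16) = 1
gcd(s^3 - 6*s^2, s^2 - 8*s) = s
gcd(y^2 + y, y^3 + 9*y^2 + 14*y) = y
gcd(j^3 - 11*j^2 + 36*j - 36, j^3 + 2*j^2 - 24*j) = 1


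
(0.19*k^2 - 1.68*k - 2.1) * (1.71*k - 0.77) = 0.3249*k^3 - 3.0191*k^2 - 2.2974*k + 1.617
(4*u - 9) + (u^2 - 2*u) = u^2 + 2*u - 9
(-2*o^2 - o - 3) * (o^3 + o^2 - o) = -2*o^5 - 3*o^4 - 2*o^3 - 2*o^2 + 3*o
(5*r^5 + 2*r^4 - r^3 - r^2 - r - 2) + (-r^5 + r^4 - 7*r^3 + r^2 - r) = 4*r^5 + 3*r^4 - 8*r^3 - 2*r - 2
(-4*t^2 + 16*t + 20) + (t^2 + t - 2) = -3*t^2 + 17*t + 18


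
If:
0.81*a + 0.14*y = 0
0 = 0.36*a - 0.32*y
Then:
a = 0.00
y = 0.00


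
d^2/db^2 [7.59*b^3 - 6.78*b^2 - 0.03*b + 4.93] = 45.54*b - 13.56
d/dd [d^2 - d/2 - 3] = 2*d - 1/2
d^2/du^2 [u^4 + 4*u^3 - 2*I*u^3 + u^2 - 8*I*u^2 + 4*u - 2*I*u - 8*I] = 12*u^2 + 12*u*(2 - I) + 2 - 16*I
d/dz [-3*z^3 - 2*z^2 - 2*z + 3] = -9*z^2 - 4*z - 2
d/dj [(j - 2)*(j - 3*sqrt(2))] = 2*j - 3*sqrt(2) - 2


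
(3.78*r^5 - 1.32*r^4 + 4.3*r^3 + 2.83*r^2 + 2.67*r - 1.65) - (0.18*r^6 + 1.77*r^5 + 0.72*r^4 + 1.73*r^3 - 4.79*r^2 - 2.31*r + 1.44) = -0.18*r^6 + 2.01*r^5 - 2.04*r^4 + 2.57*r^3 + 7.62*r^2 + 4.98*r - 3.09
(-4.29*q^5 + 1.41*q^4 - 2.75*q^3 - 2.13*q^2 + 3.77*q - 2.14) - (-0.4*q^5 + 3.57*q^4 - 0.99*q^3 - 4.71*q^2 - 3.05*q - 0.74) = -3.89*q^5 - 2.16*q^4 - 1.76*q^3 + 2.58*q^2 + 6.82*q - 1.4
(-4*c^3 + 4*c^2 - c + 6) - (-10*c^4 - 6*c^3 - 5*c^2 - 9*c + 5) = 10*c^4 + 2*c^3 + 9*c^2 + 8*c + 1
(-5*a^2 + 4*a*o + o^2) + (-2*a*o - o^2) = -5*a^2 + 2*a*o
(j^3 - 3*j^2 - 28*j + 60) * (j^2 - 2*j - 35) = j^5 - 5*j^4 - 57*j^3 + 221*j^2 + 860*j - 2100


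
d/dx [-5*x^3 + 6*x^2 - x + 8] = -15*x^2 + 12*x - 1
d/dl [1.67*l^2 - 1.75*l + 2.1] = 3.34*l - 1.75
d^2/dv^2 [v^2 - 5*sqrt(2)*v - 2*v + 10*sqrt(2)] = 2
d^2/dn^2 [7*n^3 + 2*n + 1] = 42*n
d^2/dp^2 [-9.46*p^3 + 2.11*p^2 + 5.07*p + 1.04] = 4.22 - 56.76*p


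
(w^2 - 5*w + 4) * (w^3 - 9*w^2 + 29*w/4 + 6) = w^5 - 14*w^4 + 225*w^3/4 - 265*w^2/4 - w + 24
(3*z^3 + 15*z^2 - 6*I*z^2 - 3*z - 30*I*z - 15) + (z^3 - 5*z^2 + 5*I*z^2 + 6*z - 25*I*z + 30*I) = 4*z^3 + 10*z^2 - I*z^2 + 3*z - 55*I*z - 15 + 30*I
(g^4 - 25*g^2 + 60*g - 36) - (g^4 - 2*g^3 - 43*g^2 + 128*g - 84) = 2*g^3 + 18*g^2 - 68*g + 48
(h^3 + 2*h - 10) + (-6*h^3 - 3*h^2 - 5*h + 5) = -5*h^3 - 3*h^2 - 3*h - 5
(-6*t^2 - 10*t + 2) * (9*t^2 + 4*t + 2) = -54*t^4 - 114*t^3 - 34*t^2 - 12*t + 4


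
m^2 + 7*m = m*(m + 7)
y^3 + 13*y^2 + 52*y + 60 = (y + 2)*(y + 5)*(y + 6)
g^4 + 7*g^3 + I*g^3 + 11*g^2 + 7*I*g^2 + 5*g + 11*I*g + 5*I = (g + 1)^2*(g + 5)*(g + I)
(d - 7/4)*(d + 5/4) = d^2 - d/2 - 35/16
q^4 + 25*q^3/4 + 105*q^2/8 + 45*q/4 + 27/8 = (q + 3/4)*(q + 1)*(q + 3/2)*(q + 3)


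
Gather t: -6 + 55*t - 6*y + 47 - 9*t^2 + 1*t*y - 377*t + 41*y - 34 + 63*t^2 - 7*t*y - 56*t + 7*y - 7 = 54*t^2 + t*(-6*y - 378) + 42*y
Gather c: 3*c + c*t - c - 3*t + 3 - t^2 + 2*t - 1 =c*(t + 2) - t^2 - t + 2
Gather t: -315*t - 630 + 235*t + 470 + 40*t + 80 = -40*t - 80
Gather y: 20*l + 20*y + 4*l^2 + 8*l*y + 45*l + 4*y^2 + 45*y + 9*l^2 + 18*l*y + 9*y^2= 13*l^2 + 65*l + 13*y^2 + y*(26*l + 65)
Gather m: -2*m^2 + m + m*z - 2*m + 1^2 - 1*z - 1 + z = -2*m^2 + m*(z - 1)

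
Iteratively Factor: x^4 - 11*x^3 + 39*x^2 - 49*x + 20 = (x - 1)*(x^3 - 10*x^2 + 29*x - 20) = (x - 4)*(x - 1)*(x^2 - 6*x + 5) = (x - 5)*(x - 4)*(x - 1)*(x - 1)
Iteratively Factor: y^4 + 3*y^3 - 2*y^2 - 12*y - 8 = (y + 2)*(y^3 + y^2 - 4*y - 4) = (y + 2)^2*(y^2 - y - 2) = (y - 2)*(y + 2)^2*(y + 1)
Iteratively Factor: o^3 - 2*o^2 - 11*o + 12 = (o - 1)*(o^2 - o - 12) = (o - 4)*(o - 1)*(o + 3)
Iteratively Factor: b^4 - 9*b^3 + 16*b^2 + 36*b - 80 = (b + 2)*(b^3 - 11*b^2 + 38*b - 40) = (b - 4)*(b + 2)*(b^2 - 7*b + 10) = (b - 5)*(b - 4)*(b + 2)*(b - 2)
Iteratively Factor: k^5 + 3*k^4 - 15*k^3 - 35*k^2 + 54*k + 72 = (k + 1)*(k^4 + 2*k^3 - 17*k^2 - 18*k + 72) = (k + 1)*(k + 3)*(k^3 - k^2 - 14*k + 24) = (k - 3)*(k + 1)*(k + 3)*(k^2 + 2*k - 8) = (k - 3)*(k - 2)*(k + 1)*(k + 3)*(k + 4)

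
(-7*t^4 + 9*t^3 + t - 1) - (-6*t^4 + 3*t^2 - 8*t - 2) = -t^4 + 9*t^3 - 3*t^2 + 9*t + 1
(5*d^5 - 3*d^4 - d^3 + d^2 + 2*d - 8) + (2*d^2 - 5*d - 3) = 5*d^5 - 3*d^4 - d^3 + 3*d^2 - 3*d - 11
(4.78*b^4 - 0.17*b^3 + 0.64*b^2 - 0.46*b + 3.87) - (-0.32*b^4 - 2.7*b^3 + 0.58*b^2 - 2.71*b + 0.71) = 5.1*b^4 + 2.53*b^3 + 0.0600000000000001*b^2 + 2.25*b + 3.16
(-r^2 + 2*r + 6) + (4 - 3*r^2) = -4*r^2 + 2*r + 10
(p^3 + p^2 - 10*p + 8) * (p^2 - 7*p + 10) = p^5 - 6*p^4 - 7*p^3 + 88*p^2 - 156*p + 80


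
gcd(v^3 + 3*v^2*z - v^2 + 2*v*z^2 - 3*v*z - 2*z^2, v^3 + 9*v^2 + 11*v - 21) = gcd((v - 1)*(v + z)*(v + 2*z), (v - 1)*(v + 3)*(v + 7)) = v - 1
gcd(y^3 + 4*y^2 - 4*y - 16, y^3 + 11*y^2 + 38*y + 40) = y^2 + 6*y + 8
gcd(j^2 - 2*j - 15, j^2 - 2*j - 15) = j^2 - 2*j - 15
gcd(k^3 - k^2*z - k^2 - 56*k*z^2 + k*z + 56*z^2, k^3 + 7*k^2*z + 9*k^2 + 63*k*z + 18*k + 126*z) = k + 7*z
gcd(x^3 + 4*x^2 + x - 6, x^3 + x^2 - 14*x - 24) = x^2 + 5*x + 6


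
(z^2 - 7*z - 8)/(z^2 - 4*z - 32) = (z + 1)/(z + 4)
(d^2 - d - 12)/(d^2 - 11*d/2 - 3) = 2*(-d^2 + d + 12)/(-2*d^2 + 11*d + 6)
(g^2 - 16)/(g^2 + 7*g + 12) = (g - 4)/(g + 3)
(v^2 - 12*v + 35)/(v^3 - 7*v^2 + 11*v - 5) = (v - 7)/(v^2 - 2*v + 1)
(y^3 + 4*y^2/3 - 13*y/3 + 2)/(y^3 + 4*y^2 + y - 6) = (y - 2/3)/(y + 2)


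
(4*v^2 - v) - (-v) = 4*v^2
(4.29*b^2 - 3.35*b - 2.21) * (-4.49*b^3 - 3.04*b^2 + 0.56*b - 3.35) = -19.2621*b^5 + 1.9999*b^4 + 22.5093*b^3 - 9.5291*b^2 + 9.9849*b + 7.4035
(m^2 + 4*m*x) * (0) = 0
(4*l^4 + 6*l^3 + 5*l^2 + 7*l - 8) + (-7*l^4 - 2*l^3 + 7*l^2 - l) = -3*l^4 + 4*l^3 + 12*l^2 + 6*l - 8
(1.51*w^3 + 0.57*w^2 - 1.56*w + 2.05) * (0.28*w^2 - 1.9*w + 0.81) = 0.4228*w^5 - 2.7094*w^4 - 0.2967*w^3 + 3.9997*w^2 - 5.1586*w + 1.6605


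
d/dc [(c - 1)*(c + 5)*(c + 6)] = 3*c^2 + 20*c + 19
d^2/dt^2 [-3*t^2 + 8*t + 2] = -6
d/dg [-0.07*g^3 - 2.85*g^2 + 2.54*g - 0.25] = -0.21*g^2 - 5.7*g + 2.54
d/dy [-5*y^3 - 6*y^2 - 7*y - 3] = -15*y^2 - 12*y - 7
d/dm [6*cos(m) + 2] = -6*sin(m)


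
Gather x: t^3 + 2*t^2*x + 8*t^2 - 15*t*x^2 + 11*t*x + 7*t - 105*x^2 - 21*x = t^3 + 8*t^2 + 7*t + x^2*(-15*t - 105) + x*(2*t^2 + 11*t - 21)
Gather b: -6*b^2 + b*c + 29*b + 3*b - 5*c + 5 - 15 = -6*b^2 + b*(c + 32) - 5*c - 10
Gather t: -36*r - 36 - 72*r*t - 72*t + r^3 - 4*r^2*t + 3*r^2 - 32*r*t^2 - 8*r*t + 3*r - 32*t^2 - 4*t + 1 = r^3 + 3*r^2 - 33*r + t^2*(-32*r - 32) + t*(-4*r^2 - 80*r - 76) - 35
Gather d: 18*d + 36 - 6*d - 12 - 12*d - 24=0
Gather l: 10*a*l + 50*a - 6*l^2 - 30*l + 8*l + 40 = 50*a - 6*l^2 + l*(10*a - 22) + 40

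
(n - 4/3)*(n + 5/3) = n^2 + n/3 - 20/9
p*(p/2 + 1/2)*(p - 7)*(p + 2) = p^4/2 - 2*p^3 - 19*p^2/2 - 7*p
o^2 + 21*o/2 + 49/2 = (o + 7/2)*(o + 7)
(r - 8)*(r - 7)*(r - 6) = r^3 - 21*r^2 + 146*r - 336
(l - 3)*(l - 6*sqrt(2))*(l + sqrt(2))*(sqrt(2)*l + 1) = sqrt(2)*l^4 - 9*l^3 - 3*sqrt(2)*l^3 - 17*sqrt(2)*l^2 + 27*l^2 - 12*l + 51*sqrt(2)*l + 36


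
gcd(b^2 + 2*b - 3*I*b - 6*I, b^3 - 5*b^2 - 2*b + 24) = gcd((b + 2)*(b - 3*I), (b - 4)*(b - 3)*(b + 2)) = b + 2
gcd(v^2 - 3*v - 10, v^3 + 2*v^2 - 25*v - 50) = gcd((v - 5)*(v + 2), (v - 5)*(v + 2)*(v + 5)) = v^2 - 3*v - 10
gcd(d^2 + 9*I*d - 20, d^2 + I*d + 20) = d + 5*I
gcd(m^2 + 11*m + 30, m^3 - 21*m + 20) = m + 5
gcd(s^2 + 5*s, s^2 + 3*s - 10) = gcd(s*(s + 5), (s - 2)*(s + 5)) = s + 5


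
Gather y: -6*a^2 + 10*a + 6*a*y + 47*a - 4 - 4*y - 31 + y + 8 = -6*a^2 + 57*a + y*(6*a - 3) - 27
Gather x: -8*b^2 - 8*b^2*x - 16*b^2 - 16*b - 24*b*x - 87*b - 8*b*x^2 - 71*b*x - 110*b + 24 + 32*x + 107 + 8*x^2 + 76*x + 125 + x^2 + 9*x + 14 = -24*b^2 - 213*b + x^2*(9 - 8*b) + x*(-8*b^2 - 95*b + 117) + 270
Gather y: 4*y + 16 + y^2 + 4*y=y^2 + 8*y + 16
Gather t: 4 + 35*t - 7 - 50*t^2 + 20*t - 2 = -50*t^2 + 55*t - 5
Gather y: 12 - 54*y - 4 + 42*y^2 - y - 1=42*y^2 - 55*y + 7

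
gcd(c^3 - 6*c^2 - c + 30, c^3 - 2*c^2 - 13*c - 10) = c^2 - 3*c - 10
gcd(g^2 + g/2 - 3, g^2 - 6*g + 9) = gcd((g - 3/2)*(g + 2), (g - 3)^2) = 1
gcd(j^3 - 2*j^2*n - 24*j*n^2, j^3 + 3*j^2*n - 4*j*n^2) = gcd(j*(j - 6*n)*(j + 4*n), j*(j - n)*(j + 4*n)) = j^2 + 4*j*n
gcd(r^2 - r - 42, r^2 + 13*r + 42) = r + 6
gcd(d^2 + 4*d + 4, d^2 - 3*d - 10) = d + 2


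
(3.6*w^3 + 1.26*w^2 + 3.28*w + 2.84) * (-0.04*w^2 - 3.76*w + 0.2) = -0.144*w^5 - 13.5864*w^4 - 4.1488*w^3 - 12.1944*w^2 - 10.0224*w + 0.568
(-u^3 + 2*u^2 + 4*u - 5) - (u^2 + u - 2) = -u^3 + u^2 + 3*u - 3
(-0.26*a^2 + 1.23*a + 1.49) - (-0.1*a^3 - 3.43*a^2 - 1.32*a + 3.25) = 0.1*a^3 + 3.17*a^2 + 2.55*a - 1.76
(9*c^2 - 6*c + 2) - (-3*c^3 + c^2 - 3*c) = 3*c^3 + 8*c^2 - 3*c + 2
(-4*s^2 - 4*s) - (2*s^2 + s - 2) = -6*s^2 - 5*s + 2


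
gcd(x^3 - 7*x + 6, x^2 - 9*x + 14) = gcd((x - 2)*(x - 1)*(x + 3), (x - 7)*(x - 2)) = x - 2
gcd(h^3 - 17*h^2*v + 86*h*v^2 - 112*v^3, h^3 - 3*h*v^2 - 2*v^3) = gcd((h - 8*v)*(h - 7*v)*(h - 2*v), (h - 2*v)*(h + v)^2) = -h + 2*v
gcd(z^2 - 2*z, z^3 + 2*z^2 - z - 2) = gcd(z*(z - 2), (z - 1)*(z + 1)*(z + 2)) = 1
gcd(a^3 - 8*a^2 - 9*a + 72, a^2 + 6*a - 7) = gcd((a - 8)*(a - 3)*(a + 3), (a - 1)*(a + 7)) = 1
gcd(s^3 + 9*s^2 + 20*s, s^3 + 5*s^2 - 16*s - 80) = s^2 + 9*s + 20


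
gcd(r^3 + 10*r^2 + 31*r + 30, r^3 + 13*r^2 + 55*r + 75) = r^2 + 8*r + 15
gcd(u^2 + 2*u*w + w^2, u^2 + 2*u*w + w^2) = u^2 + 2*u*w + w^2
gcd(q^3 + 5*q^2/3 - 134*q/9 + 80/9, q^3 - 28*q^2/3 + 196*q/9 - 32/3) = q^2 - 10*q/3 + 16/9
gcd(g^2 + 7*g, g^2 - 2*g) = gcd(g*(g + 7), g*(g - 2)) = g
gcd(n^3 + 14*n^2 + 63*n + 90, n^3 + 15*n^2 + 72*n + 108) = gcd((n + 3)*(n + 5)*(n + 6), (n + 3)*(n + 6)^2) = n^2 + 9*n + 18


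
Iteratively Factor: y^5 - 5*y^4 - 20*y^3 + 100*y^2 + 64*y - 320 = (y - 2)*(y^4 - 3*y^3 - 26*y^2 + 48*y + 160) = (y - 2)*(y + 4)*(y^3 - 7*y^2 + 2*y + 40) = (y - 4)*(y - 2)*(y + 4)*(y^2 - 3*y - 10) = (y - 4)*(y - 2)*(y + 2)*(y + 4)*(y - 5)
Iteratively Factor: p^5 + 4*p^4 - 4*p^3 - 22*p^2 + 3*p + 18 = (p - 2)*(p^4 + 6*p^3 + 8*p^2 - 6*p - 9) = (p - 2)*(p + 3)*(p^3 + 3*p^2 - p - 3) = (p - 2)*(p - 1)*(p + 3)*(p^2 + 4*p + 3) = (p - 2)*(p - 1)*(p + 3)^2*(p + 1)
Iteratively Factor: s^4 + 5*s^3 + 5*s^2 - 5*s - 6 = (s - 1)*(s^3 + 6*s^2 + 11*s + 6) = (s - 1)*(s + 3)*(s^2 + 3*s + 2) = (s - 1)*(s + 2)*(s + 3)*(s + 1)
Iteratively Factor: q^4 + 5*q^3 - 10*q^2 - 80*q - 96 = (q + 3)*(q^3 + 2*q^2 - 16*q - 32) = (q - 4)*(q + 3)*(q^2 + 6*q + 8) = (q - 4)*(q + 3)*(q + 4)*(q + 2)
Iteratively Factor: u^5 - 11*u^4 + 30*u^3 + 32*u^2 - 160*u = (u)*(u^4 - 11*u^3 + 30*u^2 + 32*u - 160) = u*(u + 2)*(u^3 - 13*u^2 + 56*u - 80) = u*(u - 5)*(u + 2)*(u^2 - 8*u + 16) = u*(u - 5)*(u - 4)*(u + 2)*(u - 4)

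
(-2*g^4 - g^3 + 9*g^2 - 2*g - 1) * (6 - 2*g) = 4*g^5 - 10*g^4 - 24*g^3 + 58*g^2 - 10*g - 6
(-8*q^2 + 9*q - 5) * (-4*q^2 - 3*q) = 32*q^4 - 12*q^3 - 7*q^2 + 15*q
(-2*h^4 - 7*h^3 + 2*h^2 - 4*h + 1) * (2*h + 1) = -4*h^5 - 16*h^4 - 3*h^3 - 6*h^2 - 2*h + 1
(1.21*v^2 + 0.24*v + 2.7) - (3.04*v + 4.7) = 1.21*v^2 - 2.8*v - 2.0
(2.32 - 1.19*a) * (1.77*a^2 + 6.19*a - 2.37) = -2.1063*a^3 - 3.2597*a^2 + 17.1811*a - 5.4984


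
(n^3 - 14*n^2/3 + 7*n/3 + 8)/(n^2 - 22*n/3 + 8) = (3*n^3 - 14*n^2 + 7*n + 24)/(3*n^2 - 22*n + 24)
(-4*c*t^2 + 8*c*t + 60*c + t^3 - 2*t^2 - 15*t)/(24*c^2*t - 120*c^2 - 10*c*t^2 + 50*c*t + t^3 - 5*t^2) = (t + 3)/(-6*c + t)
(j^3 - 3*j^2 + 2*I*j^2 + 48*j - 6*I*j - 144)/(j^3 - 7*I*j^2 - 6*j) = (j^2 + j*(-3 + 8*I) - 24*I)/(j*(j - I))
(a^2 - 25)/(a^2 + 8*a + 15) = (a - 5)/(a + 3)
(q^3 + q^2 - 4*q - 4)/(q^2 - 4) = q + 1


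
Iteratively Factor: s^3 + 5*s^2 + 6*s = (s + 3)*(s^2 + 2*s) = (s + 2)*(s + 3)*(s)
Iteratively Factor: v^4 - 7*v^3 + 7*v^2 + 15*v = (v + 1)*(v^3 - 8*v^2 + 15*v) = (v - 5)*(v + 1)*(v^2 - 3*v) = v*(v - 5)*(v + 1)*(v - 3)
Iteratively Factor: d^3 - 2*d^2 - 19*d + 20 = (d - 1)*(d^2 - d - 20) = (d - 1)*(d + 4)*(d - 5)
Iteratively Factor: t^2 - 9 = (t - 3)*(t + 3)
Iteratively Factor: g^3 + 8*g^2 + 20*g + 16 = (g + 2)*(g^2 + 6*g + 8) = (g + 2)^2*(g + 4)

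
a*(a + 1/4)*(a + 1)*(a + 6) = a^4 + 29*a^3/4 + 31*a^2/4 + 3*a/2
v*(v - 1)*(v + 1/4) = v^3 - 3*v^2/4 - v/4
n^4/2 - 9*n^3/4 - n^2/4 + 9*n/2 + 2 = (n/2 + 1/2)*(n - 4)*(n - 2)*(n + 1/2)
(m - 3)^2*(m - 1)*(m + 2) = m^4 - 5*m^3 + m^2 + 21*m - 18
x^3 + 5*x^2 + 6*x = x*(x + 2)*(x + 3)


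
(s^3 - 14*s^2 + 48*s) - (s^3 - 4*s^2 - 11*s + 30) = -10*s^2 + 59*s - 30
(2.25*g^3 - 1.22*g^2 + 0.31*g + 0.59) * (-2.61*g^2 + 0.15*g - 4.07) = -5.8725*g^5 + 3.5217*g^4 - 10.1496*g^3 + 3.472*g^2 - 1.1732*g - 2.4013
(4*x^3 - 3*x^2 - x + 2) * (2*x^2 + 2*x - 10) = 8*x^5 + 2*x^4 - 48*x^3 + 32*x^2 + 14*x - 20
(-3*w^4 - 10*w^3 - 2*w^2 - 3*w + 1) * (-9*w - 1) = 27*w^5 + 93*w^4 + 28*w^3 + 29*w^2 - 6*w - 1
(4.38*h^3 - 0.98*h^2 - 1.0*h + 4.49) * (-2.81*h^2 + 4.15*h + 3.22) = -12.3078*h^5 + 20.9308*h^4 + 12.8466*h^3 - 19.9225*h^2 + 15.4135*h + 14.4578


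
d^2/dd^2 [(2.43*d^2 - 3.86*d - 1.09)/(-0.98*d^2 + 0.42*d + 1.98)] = (5.413912*d^3 - 22.010016*d^2 + 42.2478*d - 20.858472)/(0.941192*d^6 - 1.210104*d^5 - 5.18616*d^4 + 4.81572*d^3 + 10.47816*d^2 - 4.939704*d - 7.762392)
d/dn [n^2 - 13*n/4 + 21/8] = 2*n - 13/4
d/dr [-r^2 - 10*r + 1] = -2*r - 10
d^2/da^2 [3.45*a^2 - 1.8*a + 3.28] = 6.90000000000000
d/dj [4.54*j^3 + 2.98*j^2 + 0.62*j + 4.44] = 13.62*j^2 + 5.96*j + 0.62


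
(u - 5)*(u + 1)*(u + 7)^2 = u^4 + 10*u^3 - 12*u^2 - 266*u - 245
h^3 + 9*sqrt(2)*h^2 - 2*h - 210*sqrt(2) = (h - 3*sqrt(2))*(h + 5*sqrt(2))*(h + 7*sqrt(2))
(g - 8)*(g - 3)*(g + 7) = g^3 - 4*g^2 - 53*g + 168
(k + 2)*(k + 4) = k^2 + 6*k + 8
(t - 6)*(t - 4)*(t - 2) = t^3 - 12*t^2 + 44*t - 48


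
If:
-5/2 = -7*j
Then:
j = 5/14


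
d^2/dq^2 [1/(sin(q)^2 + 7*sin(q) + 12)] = (-4*sin(q)^4 - 21*sin(q)^3 + 5*sin(q)^2 + 126*sin(q) + 74)/(sin(q)^2 + 7*sin(q) + 12)^3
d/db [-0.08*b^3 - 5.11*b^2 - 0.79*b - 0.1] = -0.24*b^2 - 10.22*b - 0.79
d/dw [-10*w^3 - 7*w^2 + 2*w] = -30*w^2 - 14*w + 2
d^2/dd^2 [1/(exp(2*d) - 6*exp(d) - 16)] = 2*((3 - 2*exp(d))*(-exp(2*d) + 6*exp(d) + 16) - 4*(exp(d) - 3)^2*exp(d))*exp(d)/(-exp(2*d) + 6*exp(d) + 16)^3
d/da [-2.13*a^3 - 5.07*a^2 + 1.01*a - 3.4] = -6.39*a^2 - 10.14*a + 1.01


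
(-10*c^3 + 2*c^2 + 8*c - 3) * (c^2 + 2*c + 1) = -10*c^5 - 18*c^4 + 2*c^3 + 15*c^2 + 2*c - 3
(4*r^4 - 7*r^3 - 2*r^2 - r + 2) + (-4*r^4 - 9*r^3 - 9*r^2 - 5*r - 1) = -16*r^3 - 11*r^2 - 6*r + 1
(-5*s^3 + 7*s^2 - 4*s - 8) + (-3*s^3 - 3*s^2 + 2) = -8*s^3 + 4*s^2 - 4*s - 6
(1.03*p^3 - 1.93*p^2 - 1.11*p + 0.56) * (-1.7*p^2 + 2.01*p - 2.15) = -1.751*p^5 + 5.3513*p^4 - 4.2068*p^3 + 0.9664*p^2 + 3.5121*p - 1.204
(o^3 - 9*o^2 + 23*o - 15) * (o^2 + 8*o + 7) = o^5 - o^4 - 42*o^3 + 106*o^2 + 41*o - 105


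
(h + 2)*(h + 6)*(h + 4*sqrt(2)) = h^3 + 4*sqrt(2)*h^2 + 8*h^2 + 12*h + 32*sqrt(2)*h + 48*sqrt(2)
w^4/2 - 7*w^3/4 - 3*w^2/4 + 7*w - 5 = (w/2 + 1)*(w - 5/2)*(w - 2)*(w - 1)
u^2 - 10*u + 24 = (u - 6)*(u - 4)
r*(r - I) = r^2 - I*r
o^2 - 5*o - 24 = (o - 8)*(o + 3)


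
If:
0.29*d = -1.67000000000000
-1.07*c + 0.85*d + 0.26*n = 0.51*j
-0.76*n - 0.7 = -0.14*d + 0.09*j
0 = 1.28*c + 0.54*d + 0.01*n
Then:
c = 2.43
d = -5.76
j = -14.81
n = -0.23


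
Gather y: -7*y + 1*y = -6*y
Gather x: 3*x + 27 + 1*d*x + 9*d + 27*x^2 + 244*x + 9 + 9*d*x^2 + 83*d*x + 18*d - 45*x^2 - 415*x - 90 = 27*d + x^2*(9*d - 18) + x*(84*d - 168) - 54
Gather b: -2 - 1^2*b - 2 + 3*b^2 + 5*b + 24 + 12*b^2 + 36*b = 15*b^2 + 40*b + 20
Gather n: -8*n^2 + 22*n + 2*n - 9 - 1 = -8*n^2 + 24*n - 10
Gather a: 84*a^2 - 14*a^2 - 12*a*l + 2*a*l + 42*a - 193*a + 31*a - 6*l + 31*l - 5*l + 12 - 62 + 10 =70*a^2 + a*(-10*l - 120) + 20*l - 40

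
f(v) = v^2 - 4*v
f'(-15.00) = -34.00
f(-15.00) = 285.00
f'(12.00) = 20.00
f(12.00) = 96.00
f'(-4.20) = -12.40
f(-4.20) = 34.44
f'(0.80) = -2.40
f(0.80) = -2.56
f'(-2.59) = -9.18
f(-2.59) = 17.07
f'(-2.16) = -8.32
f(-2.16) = 13.31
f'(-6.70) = -17.40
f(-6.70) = 71.69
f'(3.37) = 2.74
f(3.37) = -2.12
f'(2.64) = 1.28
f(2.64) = -3.59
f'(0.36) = -3.28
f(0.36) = -1.31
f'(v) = 2*v - 4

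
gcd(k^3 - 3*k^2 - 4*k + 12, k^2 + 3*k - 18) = k - 3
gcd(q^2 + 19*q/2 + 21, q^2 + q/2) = 1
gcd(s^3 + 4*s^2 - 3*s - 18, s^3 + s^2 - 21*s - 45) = s^2 + 6*s + 9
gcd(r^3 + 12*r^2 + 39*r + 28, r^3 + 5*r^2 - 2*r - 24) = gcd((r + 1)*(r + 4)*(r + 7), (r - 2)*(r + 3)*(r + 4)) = r + 4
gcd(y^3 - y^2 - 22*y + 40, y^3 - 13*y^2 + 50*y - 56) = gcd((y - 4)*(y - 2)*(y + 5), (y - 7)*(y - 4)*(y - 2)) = y^2 - 6*y + 8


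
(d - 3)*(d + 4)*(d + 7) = d^3 + 8*d^2 - 5*d - 84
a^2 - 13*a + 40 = (a - 8)*(a - 5)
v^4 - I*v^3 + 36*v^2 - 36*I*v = v*(v - 6*I)*(v - I)*(v + 6*I)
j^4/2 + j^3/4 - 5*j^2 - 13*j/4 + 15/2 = (j/2 + 1)*(j - 3)*(j - 1)*(j + 5/2)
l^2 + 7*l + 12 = (l + 3)*(l + 4)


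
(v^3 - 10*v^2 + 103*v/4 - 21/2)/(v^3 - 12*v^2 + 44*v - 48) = (v^2 - 4*v + 7/4)/(v^2 - 6*v + 8)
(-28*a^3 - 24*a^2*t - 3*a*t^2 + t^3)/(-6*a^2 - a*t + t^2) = (-14*a^2 - 5*a*t + t^2)/(-3*a + t)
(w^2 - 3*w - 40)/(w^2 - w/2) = 2*(w^2 - 3*w - 40)/(w*(2*w - 1))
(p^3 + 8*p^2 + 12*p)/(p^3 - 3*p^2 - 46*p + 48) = p*(p + 2)/(p^2 - 9*p + 8)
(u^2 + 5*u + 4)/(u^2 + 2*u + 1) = (u + 4)/(u + 1)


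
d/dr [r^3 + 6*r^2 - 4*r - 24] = 3*r^2 + 12*r - 4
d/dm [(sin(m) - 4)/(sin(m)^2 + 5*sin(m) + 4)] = (8*sin(m) + cos(m)^2 + 23)*cos(m)/(sin(m)^2 + 5*sin(m) + 4)^2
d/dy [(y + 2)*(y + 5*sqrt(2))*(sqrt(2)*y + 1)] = 3*sqrt(2)*y^2 + 4*sqrt(2)*y + 22*y + 5*sqrt(2) + 22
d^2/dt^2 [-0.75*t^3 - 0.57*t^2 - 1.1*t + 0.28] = -4.5*t - 1.14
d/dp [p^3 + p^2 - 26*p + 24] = 3*p^2 + 2*p - 26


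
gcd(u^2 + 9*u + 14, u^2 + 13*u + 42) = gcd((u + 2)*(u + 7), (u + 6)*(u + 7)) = u + 7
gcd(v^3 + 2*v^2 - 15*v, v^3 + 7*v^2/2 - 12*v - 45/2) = v^2 + 2*v - 15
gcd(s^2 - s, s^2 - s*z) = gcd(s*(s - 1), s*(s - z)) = s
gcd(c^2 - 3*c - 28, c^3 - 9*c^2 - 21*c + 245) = c - 7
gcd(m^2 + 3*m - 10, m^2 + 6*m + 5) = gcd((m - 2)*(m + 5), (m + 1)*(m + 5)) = m + 5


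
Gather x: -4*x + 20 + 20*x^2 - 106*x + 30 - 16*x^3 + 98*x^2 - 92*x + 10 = -16*x^3 + 118*x^2 - 202*x + 60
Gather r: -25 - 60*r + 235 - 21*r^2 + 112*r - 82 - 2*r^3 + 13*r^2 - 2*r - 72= -2*r^3 - 8*r^2 + 50*r + 56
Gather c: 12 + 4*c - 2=4*c + 10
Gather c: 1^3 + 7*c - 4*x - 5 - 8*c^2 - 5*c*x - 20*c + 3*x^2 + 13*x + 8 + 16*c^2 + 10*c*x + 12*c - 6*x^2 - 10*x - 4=8*c^2 + c*(5*x - 1) - 3*x^2 - x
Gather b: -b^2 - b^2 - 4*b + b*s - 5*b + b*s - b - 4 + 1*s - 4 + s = -2*b^2 + b*(2*s - 10) + 2*s - 8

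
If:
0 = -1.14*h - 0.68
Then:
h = -0.60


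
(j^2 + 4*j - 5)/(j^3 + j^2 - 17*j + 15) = 1/(j - 3)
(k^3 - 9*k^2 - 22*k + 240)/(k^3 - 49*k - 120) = (k - 6)/(k + 3)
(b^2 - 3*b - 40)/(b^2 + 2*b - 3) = (b^2 - 3*b - 40)/(b^2 + 2*b - 3)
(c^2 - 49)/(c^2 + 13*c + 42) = (c - 7)/(c + 6)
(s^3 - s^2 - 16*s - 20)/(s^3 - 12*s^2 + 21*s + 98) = (s^2 - 3*s - 10)/(s^2 - 14*s + 49)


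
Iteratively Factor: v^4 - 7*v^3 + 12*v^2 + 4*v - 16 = (v - 2)*(v^3 - 5*v^2 + 2*v + 8) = (v - 4)*(v - 2)*(v^2 - v - 2) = (v - 4)*(v - 2)*(v + 1)*(v - 2)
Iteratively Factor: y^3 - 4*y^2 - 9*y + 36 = (y + 3)*(y^2 - 7*y + 12) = (y - 4)*(y + 3)*(y - 3)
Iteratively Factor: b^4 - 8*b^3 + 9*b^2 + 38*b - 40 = (b - 4)*(b^3 - 4*b^2 - 7*b + 10) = (b - 4)*(b + 2)*(b^2 - 6*b + 5) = (b - 5)*(b - 4)*(b + 2)*(b - 1)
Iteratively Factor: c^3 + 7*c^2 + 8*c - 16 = (c - 1)*(c^2 + 8*c + 16) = (c - 1)*(c + 4)*(c + 4)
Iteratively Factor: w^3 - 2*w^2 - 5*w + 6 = (w + 2)*(w^2 - 4*w + 3) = (w - 1)*(w + 2)*(w - 3)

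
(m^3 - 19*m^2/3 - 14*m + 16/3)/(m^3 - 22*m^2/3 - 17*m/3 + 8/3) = (m + 2)/(m + 1)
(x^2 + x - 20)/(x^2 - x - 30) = (x - 4)/(x - 6)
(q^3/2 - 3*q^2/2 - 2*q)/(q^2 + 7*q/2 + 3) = q*(q^2 - 3*q - 4)/(2*q^2 + 7*q + 6)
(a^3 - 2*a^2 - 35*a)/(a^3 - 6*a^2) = (a^2 - 2*a - 35)/(a*(a - 6))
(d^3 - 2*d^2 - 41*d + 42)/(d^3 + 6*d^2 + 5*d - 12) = (d^2 - d - 42)/(d^2 + 7*d + 12)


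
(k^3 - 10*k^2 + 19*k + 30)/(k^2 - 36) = (k^2 - 4*k - 5)/(k + 6)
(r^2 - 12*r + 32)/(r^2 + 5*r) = (r^2 - 12*r + 32)/(r*(r + 5))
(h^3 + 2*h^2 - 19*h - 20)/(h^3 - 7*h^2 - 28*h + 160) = (h + 1)/(h - 8)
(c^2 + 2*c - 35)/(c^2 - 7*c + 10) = (c + 7)/(c - 2)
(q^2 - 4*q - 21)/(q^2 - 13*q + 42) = (q + 3)/(q - 6)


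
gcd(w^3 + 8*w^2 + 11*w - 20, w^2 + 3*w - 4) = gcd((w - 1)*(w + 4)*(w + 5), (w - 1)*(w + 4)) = w^2 + 3*w - 4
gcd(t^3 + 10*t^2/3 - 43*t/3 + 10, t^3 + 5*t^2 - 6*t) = t^2 + 5*t - 6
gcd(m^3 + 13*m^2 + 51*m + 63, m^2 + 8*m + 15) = m + 3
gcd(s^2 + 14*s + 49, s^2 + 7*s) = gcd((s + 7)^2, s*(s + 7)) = s + 7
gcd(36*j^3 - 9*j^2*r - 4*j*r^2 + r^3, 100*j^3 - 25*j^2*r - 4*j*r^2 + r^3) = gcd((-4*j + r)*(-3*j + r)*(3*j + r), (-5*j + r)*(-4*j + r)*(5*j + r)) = -4*j + r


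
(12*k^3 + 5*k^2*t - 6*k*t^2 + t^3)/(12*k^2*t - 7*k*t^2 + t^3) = (k + t)/t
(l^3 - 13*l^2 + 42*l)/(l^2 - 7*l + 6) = l*(l - 7)/(l - 1)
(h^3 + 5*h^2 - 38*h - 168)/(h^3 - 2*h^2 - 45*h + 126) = (h + 4)/(h - 3)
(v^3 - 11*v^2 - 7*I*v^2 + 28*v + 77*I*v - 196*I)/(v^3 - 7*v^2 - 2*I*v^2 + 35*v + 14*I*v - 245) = (v - 4)/(v + 5*I)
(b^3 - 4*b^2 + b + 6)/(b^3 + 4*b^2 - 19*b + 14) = (b^2 - 2*b - 3)/(b^2 + 6*b - 7)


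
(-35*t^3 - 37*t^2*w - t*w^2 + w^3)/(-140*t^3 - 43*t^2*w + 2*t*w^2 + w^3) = (t + w)/(4*t + w)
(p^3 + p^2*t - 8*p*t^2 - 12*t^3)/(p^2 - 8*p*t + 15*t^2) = (p^2 + 4*p*t + 4*t^2)/(p - 5*t)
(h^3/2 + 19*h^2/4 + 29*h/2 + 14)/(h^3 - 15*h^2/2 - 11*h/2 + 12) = (2*h^3 + 19*h^2 + 58*h + 56)/(2*(2*h^3 - 15*h^2 - 11*h + 24))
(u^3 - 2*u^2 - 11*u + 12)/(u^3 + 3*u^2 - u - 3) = (u - 4)/(u + 1)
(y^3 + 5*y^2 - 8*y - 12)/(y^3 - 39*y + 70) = (y^2 + 7*y + 6)/(y^2 + 2*y - 35)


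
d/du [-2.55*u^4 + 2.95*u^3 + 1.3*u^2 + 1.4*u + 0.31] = -10.2*u^3 + 8.85*u^2 + 2.6*u + 1.4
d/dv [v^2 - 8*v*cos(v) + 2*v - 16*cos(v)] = 8*v*sin(v) + 2*v + 16*sin(v) - 8*cos(v) + 2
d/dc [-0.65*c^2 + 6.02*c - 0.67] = 6.02 - 1.3*c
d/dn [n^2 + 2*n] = 2*n + 2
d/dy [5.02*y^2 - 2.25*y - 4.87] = 10.04*y - 2.25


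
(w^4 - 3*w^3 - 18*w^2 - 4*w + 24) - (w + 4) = w^4 - 3*w^3 - 18*w^2 - 5*w + 20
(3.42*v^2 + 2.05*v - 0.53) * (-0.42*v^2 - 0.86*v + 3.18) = -1.4364*v^4 - 3.8022*v^3 + 9.3352*v^2 + 6.9748*v - 1.6854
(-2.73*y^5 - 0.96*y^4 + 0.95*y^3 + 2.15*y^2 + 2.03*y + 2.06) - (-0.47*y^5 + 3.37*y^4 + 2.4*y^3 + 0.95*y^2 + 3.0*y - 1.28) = -2.26*y^5 - 4.33*y^4 - 1.45*y^3 + 1.2*y^2 - 0.97*y + 3.34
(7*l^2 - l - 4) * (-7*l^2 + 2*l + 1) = -49*l^4 + 21*l^3 + 33*l^2 - 9*l - 4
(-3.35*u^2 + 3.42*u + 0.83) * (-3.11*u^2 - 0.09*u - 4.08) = 10.4185*u^4 - 10.3347*u^3 + 10.7789*u^2 - 14.0283*u - 3.3864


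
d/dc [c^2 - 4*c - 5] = 2*c - 4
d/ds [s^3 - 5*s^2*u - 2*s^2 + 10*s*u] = 3*s^2 - 10*s*u - 4*s + 10*u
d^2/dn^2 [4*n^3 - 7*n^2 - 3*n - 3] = 24*n - 14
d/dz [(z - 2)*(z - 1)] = 2*z - 3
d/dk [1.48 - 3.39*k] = -3.39000000000000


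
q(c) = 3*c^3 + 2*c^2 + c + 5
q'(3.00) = 94.00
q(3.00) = 107.00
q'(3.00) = 94.00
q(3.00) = 107.00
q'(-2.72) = 56.71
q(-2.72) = -43.29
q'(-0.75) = 3.06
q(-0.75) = 4.11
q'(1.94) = 42.63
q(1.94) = 36.37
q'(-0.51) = 1.30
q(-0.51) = 4.61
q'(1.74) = 35.21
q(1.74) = 28.60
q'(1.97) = 43.81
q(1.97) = 37.67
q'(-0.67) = 2.36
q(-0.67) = 4.33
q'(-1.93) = 26.80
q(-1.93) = -11.05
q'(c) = 9*c^2 + 4*c + 1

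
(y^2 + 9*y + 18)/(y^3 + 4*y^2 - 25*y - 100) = (y^2 + 9*y + 18)/(y^3 + 4*y^2 - 25*y - 100)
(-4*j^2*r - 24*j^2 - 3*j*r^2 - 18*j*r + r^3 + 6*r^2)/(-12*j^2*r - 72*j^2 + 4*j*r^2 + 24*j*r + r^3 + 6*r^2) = (-4*j^2 - 3*j*r + r^2)/(-12*j^2 + 4*j*r + r^2)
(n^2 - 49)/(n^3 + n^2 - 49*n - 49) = 1/(n + 1)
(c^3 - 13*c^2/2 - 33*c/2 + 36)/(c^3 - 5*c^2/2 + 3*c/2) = (c^2 - 5*c - 24)/(c*(c - 1))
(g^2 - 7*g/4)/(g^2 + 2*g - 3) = g*(4*g - 7)/(4*(g^2 + 2*g - 3))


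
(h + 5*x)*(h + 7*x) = h^2 + 12*h*x + 35*x^2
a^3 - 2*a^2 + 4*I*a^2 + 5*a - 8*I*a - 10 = (a - 2)*(a - I)*(a + 5*I)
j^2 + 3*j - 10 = (j - 2)*(j + 5)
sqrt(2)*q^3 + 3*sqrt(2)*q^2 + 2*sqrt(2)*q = q*(q + 2)*(sqrt(2)*q + sqrt(2))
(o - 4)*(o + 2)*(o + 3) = o^3 + o^2 - 14*o - 24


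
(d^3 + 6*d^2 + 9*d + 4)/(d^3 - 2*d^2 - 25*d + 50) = (d^3 + 6*d^2 + 9*d + 4)/(d^3 - 2*d^2 - 25*d + 50)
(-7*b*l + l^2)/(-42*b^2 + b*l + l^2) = l*(-7*b + l)/(-42*b^2 + b*l + l^2)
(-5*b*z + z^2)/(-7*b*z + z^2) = (5*b - z)/(7*b - z)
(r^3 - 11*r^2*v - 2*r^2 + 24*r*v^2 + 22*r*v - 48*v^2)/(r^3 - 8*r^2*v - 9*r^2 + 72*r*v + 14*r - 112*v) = (r - 3*v)/(r - 7)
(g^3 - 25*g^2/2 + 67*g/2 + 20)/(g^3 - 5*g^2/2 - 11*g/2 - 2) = (g^2 - 13*g + 40)/(g^2 - 3*g - 4)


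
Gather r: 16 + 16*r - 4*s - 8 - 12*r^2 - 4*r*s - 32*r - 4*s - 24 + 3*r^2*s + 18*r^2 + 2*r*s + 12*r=r^2*(3*s + 6) + r*(-2*s - 4) - 8*s - 16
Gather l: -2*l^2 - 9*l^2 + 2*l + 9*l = -11*l^2 + 11*l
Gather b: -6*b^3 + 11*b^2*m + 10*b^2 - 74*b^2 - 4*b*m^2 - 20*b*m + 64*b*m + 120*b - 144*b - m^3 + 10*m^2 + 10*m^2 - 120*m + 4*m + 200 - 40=-6*b^3 + b^2*(11*m - 64) + b*(-4*m^2 + 44*m - 24) - m^3 + 20*m^2 - 116*m + 160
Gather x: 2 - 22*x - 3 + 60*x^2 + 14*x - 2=60*x^2 - 8*x - 3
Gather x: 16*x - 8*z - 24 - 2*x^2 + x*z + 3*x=-2*x^2 + x*(z + 19) - 8*z - 24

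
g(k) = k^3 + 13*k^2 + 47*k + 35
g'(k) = 3*k^2 + 26*k + 47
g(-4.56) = -3.82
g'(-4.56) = -9.18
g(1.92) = 180.24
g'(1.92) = 107.98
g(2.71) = 277.75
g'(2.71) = 139.49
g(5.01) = 722.52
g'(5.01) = 252.56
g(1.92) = 180.24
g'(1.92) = 107.98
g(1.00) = 96.00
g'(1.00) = 76.00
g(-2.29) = -16.47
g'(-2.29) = 3.19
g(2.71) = 277.75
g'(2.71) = 139.49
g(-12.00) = -385.00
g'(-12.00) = 167.00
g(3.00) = 320.00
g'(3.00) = 152.00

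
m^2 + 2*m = m*(m + 2)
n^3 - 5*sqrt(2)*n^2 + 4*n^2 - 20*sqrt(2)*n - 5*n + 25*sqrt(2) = (n - 1)*(n + 5)*(n - 5*sqrt(2))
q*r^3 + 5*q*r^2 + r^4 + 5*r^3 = r^2*(q + r)*(r + 5)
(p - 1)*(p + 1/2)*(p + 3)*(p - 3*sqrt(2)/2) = p^4 - 3*sqrt(2)*p^3/2 + 5*p^3/2 - 15*sqrt(2)*p^2/4 - 2*p^2 - 3*p/2 + 3*sqrt(2)*p + 9*sqrt(2)/4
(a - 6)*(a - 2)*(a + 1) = a^3 - 7*a^2 + 4*a + 12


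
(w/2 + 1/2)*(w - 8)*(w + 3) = w^3/2 - 2*w^2 - 29*w/2 - 12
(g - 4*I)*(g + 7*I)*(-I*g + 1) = -I*g^3 + 4*g^2 - 25*I*g + 28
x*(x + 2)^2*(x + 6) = x^4 + 10*x^3 + 28*x^2 + 24*x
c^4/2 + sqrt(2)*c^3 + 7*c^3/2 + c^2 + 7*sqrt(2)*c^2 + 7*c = c*(c/2 + sqrt(2)/2)*(c + 7)*(c + sqrt(2))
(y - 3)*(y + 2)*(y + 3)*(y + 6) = y^4 + 8*y^3 + 3*y^2 - 72*y - 108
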